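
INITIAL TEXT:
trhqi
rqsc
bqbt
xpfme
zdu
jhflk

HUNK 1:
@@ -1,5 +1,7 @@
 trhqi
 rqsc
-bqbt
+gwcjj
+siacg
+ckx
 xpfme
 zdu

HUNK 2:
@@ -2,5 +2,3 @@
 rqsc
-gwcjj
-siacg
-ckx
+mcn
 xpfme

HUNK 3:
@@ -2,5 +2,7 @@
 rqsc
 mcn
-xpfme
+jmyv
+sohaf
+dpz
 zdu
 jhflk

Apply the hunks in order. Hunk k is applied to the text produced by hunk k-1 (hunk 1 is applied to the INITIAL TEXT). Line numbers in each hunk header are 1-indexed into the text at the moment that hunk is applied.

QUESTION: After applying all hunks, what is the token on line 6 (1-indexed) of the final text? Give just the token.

Answer: dpz

Derivation:
Hunk 1: at line 1 remove [bqbt] add [gwcjj,siacg,ckx] -> 8 lines: trhqi rqsc gwcjj siacg ckx xpfme zdu jhflk
Hunk 2: at line 2 remove [gwcjj,siacg,ckx] add [mcn] -> 6 lines: trhqi rqsc mcn xpfme zdu jhflk
Hunk 3: at line 2 remove [xpfme] add [jmyv,sohaf,dpz] -> 8 lines: trhqi rqsc mcn jmyv sohaf dpz zdu jhflk
Final line 6: dpz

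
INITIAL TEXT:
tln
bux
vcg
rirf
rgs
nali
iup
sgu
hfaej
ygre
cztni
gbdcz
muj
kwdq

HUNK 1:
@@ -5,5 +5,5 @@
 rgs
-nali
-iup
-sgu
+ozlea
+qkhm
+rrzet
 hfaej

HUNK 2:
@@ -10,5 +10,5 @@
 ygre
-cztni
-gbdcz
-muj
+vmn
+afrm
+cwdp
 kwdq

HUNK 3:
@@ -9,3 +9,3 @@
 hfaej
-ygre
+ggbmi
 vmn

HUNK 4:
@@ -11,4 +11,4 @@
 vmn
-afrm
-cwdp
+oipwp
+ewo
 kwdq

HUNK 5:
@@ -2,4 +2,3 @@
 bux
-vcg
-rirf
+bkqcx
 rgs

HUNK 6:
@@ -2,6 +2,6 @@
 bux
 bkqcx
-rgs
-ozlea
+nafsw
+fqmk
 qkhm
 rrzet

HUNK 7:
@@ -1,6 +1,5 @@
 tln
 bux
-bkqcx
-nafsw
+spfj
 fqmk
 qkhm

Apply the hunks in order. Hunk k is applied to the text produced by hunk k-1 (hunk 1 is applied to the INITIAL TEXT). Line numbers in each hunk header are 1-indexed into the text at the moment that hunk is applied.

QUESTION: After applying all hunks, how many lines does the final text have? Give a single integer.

Hunk 1: at line 5 remove [nali,iup,sgu] add [ozlea,qkhm,rrzet] -> 14 lines: tln bux vcg rirf rgs ozlea qkhm rrzet hfaej ygre cztni gbdcz muj kwdq
Hunk 2: at line 10 remove [cztni,gbdcz,muj] add [vmn,afrm,cwdp] -> 14 lines: tln bux vcg rirf rgs ozlea qkhm rrzet hfaej ygre vmn afrm cwdp kwdq
Hunk 3: at line 9 remove [ygre] add [ggbmi] -> 14 lines: tln bux vcg rirf rgs ozlea qkhm rrzet hfaej ggbmi vmn afrm cwdp kwdq
Hunk 4: at line 11 remove [afrm,cwdp] add [oipwp,ewo] -> 14 lines: tln bux vcg rirf rgs ozlea qkhm rrzet hfaej ggbmi vmn oipwp ewo kwdq
Hunk 5: at line 2 remove [vcg,rirf] add [bkqcx] -> 13 lines: tln bux bkqcx rgs ozlea qkhm rrzet hfaej ggbmi vmn oipwp ewo kwdq
Hunk 6: at line 2 remove [rgs,ozlea] add [nafsw,fqmk] -> 13 lines: tln bux bkqcx nafsw fqmk qkhm rrzet hfaej ggbmi vmn oipwp ewo kwdq
Hunk 7: at line 1 remove [bkqcx,nafsw] add [spfj] -> 12 lines: tln bux spfj fqmk qkhm rrzet hfaej ggbmi vmn oipwp ewo kwdq
Final line count: 12

Answer: 12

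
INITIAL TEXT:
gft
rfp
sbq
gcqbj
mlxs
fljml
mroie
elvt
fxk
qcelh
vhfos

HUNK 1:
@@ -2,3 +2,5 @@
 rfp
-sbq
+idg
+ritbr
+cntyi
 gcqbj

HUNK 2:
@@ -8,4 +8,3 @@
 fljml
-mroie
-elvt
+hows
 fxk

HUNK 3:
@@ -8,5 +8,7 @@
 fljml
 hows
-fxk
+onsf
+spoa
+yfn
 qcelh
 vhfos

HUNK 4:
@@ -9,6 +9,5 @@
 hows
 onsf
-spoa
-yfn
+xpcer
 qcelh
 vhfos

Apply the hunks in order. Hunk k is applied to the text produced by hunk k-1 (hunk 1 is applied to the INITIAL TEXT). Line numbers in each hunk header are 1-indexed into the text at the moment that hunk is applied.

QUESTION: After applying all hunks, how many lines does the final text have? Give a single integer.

Answer: 13

Derivation:
Hunk 1: at line 2 remove [sbq] add [idg,ritbr,cntyi] -> 13 lines: gft rfp idg ritbr cntyi gcqbj mlxs fljml mroie elvt fxk qcelh vhfos
Hunk 2: at line 8 remove [mroie,elvt] add [hows] -> 12 lines: gft rfp idg ritbr cntyi gcqbj mlxs fljml hows fxk qcelh vhfos
Hunk 3: at line 8 remove [fxk] add [onsf,spoa,yfn] -> 14 lines: gft rfp idg ritbr cntyi gcqbj mlxs fljml hows onsf spoa yfn qcelh vhfos
Hunk 4: at line 9 remove [spoa,yfn] add [xpcer] -> 13 lines: gft rfp idg ritbr cntyi gcqbj mlxs fljml hows onsf xpcer qcelh vhfos
Final line count: 13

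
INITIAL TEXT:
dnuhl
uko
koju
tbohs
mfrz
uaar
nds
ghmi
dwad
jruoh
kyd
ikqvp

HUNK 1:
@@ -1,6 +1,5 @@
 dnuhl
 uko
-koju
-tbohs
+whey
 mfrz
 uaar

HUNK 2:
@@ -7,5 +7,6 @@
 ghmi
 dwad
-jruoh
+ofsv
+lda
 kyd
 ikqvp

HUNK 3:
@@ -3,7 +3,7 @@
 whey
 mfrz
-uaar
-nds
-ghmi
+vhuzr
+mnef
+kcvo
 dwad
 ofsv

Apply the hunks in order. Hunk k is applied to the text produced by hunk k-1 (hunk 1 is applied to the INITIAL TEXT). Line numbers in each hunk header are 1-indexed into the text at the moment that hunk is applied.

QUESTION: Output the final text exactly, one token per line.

Hunk 1: at line 1 remove [koju,tbohs] add [whey] -> 11 lines: dnuhl uko whey mfrz uaar nds ghmi dwad jruoh kyd ikqvp
Hunk 2: at line 7 remove [jruoh] add [ofsv,lda] -> 12 lines: dnuhl uko whey mfrz uaar nds ghmi dwad ofsv lda kyd ikqvp
Hunk 3: at line 3 remove [uaar,nds,ghmi] add [vhuzr,mnef,kcvo] -> 12 lines: dnuhl uko whey mfrz vhuzr mnef kcvo dwad ofsv lda kyd ikqvp

Answer: dnuhl
uko
whey
mfrz
vhuzr
mnef
kcvo
dwad
ofsv
lda
kyd
ikqvp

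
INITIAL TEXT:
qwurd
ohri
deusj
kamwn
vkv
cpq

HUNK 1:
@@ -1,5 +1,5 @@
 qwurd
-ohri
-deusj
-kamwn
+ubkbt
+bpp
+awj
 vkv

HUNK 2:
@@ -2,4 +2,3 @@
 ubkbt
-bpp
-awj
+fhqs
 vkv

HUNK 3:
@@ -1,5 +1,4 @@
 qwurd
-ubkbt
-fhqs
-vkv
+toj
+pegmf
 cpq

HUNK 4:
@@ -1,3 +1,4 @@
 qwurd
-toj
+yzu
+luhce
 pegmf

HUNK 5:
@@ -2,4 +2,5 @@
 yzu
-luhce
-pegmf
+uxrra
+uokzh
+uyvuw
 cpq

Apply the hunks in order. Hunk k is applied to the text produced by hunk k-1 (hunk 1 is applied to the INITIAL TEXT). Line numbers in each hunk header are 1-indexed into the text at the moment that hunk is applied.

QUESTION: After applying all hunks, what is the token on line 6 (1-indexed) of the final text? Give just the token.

Answer: cpq

Derivation:
Hunk 1: at line 1 remove [ohri,deusj,kamwn] add [ubkbt,bpp,awj] -> 6 lines: qwurd ubkbt bpp awj vkv cpq
Hunk 2: at line 2 remove [bpp,awj] add [fhqs] -> 5 lines: qwurd ubkbt fhqs vkv cpq
Hunk 3: at line 1 remove [ubkbt,fhqs,vkv] add [toj,pegmf] -> 4 lines: qwurd toj pegmf cpq
Hunk 4: at line 1 remove [toj] add [yzu,luhce] -> 5 lines: qwurd yzu luhce pegmf cpq
Hunk 5: at line 2 remove [luhce,pegmf] add [uxrra,uokzh,uyvuw] -> 6 lines: qwurd yzu uxrra uokzh uyvuw cpq
Final line 6: cpq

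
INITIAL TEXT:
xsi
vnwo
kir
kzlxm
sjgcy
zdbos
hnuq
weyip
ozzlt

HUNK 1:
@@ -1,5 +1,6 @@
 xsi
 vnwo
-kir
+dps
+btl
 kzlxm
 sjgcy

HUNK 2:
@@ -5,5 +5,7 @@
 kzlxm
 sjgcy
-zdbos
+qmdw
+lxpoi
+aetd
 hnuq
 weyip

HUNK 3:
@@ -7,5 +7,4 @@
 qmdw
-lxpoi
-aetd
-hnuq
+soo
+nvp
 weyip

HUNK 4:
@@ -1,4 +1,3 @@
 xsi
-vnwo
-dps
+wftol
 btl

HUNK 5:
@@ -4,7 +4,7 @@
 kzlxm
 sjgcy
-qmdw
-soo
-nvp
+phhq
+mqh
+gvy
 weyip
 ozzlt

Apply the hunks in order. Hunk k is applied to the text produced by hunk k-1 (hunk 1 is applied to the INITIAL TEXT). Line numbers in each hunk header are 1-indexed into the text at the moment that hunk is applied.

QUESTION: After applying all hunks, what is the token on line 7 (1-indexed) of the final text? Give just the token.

Hunk 1: at line 1 remove [kir] add [dps,btl] -> 10 lines: xsi vnwo dps btl kzlxm sjgcy zdbos hnuq weyip ozzlt
Hunk 2: at line 5 remove [zdbos] add [qmdw,lxpoi,aetd] -> 12 lines: xsi vnwo dps btl kzlxm sjgcy qmdw lxpoi aetd hnuq weyip ozzlt
Hunk 3: at line 7 remove [lxpoi,aetd,hnuq] add [soo,nvp] -> 11 lines: xsi vnwo dps btl kzlxm sjgcy qmdw soo nvp weyip ozzlt
Hunk 4: at line 1 remove [vnwo,dps] add [wftol] -> 10 lines: xsi wftol btl kzlxm sjgcy qmdw soo nvp weyip ozzlt
Hunk 5: at line 4 remove [qmdw,soo,nvp] add [phhq,mqh,gvy] -> 10 lines: xsi wftol btl kzlxm sjgcy phhq mqh gvy weyip ozzlt
Final line 7: mqh

Answer: mqh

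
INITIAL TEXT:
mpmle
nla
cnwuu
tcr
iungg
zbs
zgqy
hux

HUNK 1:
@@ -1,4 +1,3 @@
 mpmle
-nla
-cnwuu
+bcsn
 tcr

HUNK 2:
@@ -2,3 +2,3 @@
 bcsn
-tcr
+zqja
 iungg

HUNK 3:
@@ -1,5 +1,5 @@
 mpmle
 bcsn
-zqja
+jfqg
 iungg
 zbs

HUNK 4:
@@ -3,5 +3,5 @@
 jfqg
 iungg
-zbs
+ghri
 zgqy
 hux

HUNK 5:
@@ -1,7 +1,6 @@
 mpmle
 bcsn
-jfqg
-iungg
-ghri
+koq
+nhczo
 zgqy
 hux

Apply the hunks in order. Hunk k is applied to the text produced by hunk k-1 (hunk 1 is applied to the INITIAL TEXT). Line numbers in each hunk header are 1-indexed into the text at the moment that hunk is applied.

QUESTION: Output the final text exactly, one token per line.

Answer: mpmle
bcsn
koq
nhczo
zgqy
hux

Derivation:
Hunk 1: at line 1 remove [nla,cnwuu] add [bcsn] -> 7 lines: mpmle bcsn tcr iungg zbs zgqy hux
Hunk 2: at line 2 remove [tcr] add [zqja] -> 7 lines: mpmle bcsn zqja iungg zbs zgqy hux
Hunk 3: at line 1 remove [zqja] add [jfqg] -> 7 lines: mpmle bcsn jfqg iungg zbs zgqy hux
Hunk 4: at line 3 remove [zbs] add [ghri] -> 7 lines: mpmle bcsn jfqg iungg ghri zgqy hux
Hunk 5: at line 1 remove [jfqg,iungg,ghri] add [koq,nhczo] -> 6 lines: mpmle bcsn koq nhczo zgqy hux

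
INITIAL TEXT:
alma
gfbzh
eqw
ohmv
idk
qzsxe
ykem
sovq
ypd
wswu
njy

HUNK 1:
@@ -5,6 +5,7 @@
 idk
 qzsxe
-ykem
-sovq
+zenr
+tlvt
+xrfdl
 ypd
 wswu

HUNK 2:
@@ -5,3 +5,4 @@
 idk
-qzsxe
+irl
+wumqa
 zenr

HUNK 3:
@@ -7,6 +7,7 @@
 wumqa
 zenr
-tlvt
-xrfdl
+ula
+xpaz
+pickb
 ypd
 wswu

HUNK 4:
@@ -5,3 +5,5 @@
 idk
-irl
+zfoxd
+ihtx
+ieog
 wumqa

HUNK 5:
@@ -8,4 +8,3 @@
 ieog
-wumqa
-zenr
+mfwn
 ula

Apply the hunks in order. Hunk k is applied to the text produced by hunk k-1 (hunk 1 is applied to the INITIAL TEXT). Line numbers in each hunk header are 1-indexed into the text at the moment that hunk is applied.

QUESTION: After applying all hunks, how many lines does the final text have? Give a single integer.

Hunk 1: at line 5 remove [ykem,sovq] add [zenr,tlvt,xrfdl] -> 12 lines: alma gfbzh eqw ohmv idk qzsxe zenr tlvt xrfdl ypd wswu njy
Hunk 2: at line 5 remove [qzsxe] add [irl,wumqa] -> 13 lines: alma gfbzh eqw ohmv idk irl wumqa zenr tlvt xrfdl ypd wswu njy
Hunk 3: at line 7 remove [tlvt,xrfdl] add [ula,xpaz,pickb] -> 14 lines: alma gfbzh eqw ohmv idk irl wumqa zenr ula xpaz pickb ypd wswu njy
Hunk 4: at line 5 remove [irl] add [zfoxd,ihtx,ieog] -> 16 lines: alma gfbzh eqw ohmv idk zfoxd ihtx ieog wumqa zenr ula xpaz pickb ypd wswu njy
Hunk 5: at line 8 remove [wumqa,zenr] add [mfwn] -> 15 lines: alma gfbzh eqw ohmv idk zfoxd ihtx ieog mfwn ula xpaz pickb ypd wswu njy
Final line count: 15

Answer: 15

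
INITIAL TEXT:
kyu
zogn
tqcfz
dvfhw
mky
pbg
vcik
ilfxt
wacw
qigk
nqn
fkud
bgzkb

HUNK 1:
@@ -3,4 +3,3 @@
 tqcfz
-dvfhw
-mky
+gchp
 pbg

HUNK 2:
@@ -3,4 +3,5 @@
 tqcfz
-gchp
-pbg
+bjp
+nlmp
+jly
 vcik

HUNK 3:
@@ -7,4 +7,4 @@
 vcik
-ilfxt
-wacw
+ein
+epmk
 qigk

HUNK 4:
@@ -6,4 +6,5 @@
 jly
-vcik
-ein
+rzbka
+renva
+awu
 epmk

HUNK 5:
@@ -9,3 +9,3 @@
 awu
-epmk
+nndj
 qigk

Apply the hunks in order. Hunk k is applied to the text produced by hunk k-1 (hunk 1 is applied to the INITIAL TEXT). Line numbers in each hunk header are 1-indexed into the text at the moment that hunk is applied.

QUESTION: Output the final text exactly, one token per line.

Hunk 1: at line 3 remove [dvfhw,mky] add [gchp] -> 12 lines: kyu zogn tqcfz gchp pbg vcik ilfxt wacw qigk nqn fkud bgzkb
Hunk 2: at line 3 remove [gchp,pbg] add [bjp,nlmp,jly] -> 13 lines: kyu zogn tqcfz bjp nlmp jly vcik ilfxt wacw qigk nqn fkud bgzkb
Hunk 3: at line 7 remove [ilfxt,wacw] add [ein,epmk] -> 13 lines: kyu zogn tqcfz bjp nlmp jly vcik ein epmk qigk nqn fkud bgzkb
Hunk 4: at line 6 remove [vcik,ein] add [rzbka,renva,awu] -> 14 lines: kyu zogn tqcfz bjp nlmp jly rzbka renva awu epmk qigk nqn fkud bgzkb
Hunk 5: at line 9 remove [epmk] add [nndj] -> 14 lines: kyu zogn tqcfz bjp nlmp jly rzbka renva awu nndj qigk nqn fkud bgzkb

Answer: kyu
zogn
tqcfz
bjp
nlmp
jly
rzbka
renva
awu
nndj
qigk
nqn
fkud
bgzkb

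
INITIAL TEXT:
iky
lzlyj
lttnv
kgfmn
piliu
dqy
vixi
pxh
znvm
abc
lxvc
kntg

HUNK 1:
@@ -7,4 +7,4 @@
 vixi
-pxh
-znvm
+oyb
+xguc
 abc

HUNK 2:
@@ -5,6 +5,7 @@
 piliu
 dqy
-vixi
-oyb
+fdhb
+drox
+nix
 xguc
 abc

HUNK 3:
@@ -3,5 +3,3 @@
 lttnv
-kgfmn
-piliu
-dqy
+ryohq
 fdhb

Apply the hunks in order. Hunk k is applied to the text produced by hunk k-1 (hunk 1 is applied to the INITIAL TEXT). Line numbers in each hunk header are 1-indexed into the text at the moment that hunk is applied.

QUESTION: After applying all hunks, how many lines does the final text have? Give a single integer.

Answer: 11

Derivation:
Hunk 1: at line 7 remove [pxh,znvm] add [oyb,xguc] -> 12 lines: iky lzlyj lttnv kgfmn piliu dqy vixi oyb xguc abc lxvc kntg
Hunk 2: at line 5 remove [vixi,oyb] add [fdhb,drox,nix] -> 13 lines: iky lzlyj lttnv kgfmn piliu dqy fdhb drox nix xguc abc lxvc kntg
Hunk 3: at line 3 remove [kgfmn,piliu,dqy] add [ryohq] -> 11 lines: iky lzlyj lttnv ryohq fdhb drox nix xguc abc lxvc kntg
Final line count: 11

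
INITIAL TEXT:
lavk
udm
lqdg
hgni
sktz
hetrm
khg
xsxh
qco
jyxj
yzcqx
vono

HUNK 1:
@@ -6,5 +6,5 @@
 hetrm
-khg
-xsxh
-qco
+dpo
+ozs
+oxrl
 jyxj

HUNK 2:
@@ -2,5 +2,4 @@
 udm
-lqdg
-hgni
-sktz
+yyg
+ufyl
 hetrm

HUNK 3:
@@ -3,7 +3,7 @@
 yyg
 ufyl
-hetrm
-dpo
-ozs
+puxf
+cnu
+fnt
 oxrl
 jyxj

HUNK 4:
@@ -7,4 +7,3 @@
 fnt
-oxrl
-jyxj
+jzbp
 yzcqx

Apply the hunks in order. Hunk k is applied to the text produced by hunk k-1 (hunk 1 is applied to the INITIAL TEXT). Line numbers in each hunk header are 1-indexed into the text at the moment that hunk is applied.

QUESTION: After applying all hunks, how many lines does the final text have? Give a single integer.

Answer: 10

Derivation:
Hunk 1: at line 6 remove [khg,xsxh,qco] add [dpo,ozs,oxrl] -> 12 lines: lavk udm lqdg hgni sktz hetrm dpo ozs oxrl jyxj yzcqx vono
Hunk 2: at line 2 remove [lqdg,hgni,sktz] add [yyg,ufyl] -> 11 lines: lavk udm yyg ufyl hetrm dpo ozs oxrl jyxj yzcqx vono
Hunk 3: at line 3 remove [hetrm,dpo,ozs] add [puxf,cnu,fnt] -> 11 lines: lavk udm yyg ufyl puxf cnu fnt oxrl jyxj yzcqx vono
Hunk 4: at line 7 remove [oxrl,jyxj] add [jzbp] -> 10 lines: lavk udm yyg ufyl puxf cnu fnt jzbp yzcqx vono
Final line count: 10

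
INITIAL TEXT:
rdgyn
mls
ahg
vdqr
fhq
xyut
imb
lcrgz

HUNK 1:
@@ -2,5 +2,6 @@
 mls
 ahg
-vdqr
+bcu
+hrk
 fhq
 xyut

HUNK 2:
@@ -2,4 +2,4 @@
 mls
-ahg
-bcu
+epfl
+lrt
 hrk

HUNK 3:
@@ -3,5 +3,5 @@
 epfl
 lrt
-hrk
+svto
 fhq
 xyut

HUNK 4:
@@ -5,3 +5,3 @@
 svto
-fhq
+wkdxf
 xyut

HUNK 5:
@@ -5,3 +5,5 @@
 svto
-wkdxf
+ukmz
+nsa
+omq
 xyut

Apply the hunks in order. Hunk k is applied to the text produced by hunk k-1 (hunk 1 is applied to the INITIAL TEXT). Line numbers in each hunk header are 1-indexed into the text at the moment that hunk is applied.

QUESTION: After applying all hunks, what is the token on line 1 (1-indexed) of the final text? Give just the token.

Answer: rdgyn

Derivation:
Hunk 1: at line 2 remove [vdqr] add [bcu,hrk] -> 9 lines: rdgyn mls ahg bcu hrk fhq xyut imb lcrgz
Hunk 2: at line 2 remove [ahg,bcu] add [epfl,lrt] -> 9 lines: rdgyn mls epfl lrt hrk fhq xyut imb lcrgz
Hunk 3: at line 3 remove [hrk] add [svto] -> 9 lines: rdgyn mls epfl lrt svto fhq xyut imb lcrgz
Hunk 4: at line 5 remove [fhq] add [wkdxf] -> 9 lines: rdgyn mls epfl lrt svto wkdxf xyut imb lcrgz
Hunk 5: at line 5 remove [wkdxf] add [ukmz,nsa,omq] -> 11 lines: rdgyn mls epfl lrt svto ukmz nsa omq xyut imb lcrgz
Final line 1: rdgyn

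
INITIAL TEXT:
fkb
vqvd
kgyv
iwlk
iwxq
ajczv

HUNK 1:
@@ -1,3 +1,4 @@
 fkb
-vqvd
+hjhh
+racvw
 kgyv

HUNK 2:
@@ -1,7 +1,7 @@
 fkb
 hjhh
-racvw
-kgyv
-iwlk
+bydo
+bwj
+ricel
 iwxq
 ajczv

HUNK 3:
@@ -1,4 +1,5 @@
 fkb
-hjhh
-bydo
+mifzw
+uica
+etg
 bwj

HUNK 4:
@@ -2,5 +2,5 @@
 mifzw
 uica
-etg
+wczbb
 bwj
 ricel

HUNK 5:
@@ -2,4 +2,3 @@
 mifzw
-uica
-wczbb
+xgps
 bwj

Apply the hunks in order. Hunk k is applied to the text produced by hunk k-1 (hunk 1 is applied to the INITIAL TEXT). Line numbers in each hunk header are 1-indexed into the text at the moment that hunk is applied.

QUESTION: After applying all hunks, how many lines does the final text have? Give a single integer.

Hunk 1: at line 1 remove [vqvd] add [hjhh,racvw] -> 7 lines: fkb hjhh racvw kgyv iwlk iwxq ajczv
Hunk 2: at line 1 remove [racvw,kgyv,iwlk] add [bydo,bwj,ricel] -> 7 lines: fkb hjhh bydo bwj ricel iwxq ajczv
Hunk 3: at line 1 remove [hjhh,bydo] add [mifzw,uica,etg] -> 8 lines: fkb mifzw uica etg bwj ricel iwxq ajczv
Hunk 4: at line 2 remove [etg] add [wczbb] -> 8 lines: fkb mifzw uica wczbb bwj ricel iwxq ajczv
Hunk 5: at line 2 remove [uica,wczbb] add [xgps] -> 7 lines: fkb mifzw xgps bwj ricel iwxq ajczv
Final line count: 7

Answer: 7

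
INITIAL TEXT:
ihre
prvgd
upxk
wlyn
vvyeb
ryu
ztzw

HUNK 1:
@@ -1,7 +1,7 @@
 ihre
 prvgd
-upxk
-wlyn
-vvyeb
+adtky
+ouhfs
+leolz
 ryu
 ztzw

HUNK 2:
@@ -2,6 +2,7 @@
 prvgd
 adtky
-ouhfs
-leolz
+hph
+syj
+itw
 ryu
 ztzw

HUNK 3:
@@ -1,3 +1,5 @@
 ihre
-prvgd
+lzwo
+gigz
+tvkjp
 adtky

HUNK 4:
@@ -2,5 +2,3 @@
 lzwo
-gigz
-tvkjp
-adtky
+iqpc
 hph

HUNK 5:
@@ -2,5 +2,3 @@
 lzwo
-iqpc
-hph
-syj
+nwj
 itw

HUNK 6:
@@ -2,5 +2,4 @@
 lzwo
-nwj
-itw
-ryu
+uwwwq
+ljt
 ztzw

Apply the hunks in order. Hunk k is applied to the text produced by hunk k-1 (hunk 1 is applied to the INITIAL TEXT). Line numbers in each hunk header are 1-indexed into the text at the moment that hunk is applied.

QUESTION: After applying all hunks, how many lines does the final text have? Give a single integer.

Answer: 5

Derivation:
Hunk 1: at line 1 remove [upxk,wlyn,vvyeb] add [adtky,ouhfs,leolz] -> 7 lines: ihre prvgd adtky ouhfs leolz ryu ztzw
Hunk 2: at line 2 remove [ouhfs,leolz] add [hph,syj,itw] -> 8 lines: ihre prvgd adtky hph syj itw ryu ztzw
Hunk 3: at line 1 remove [prvgd] add [lzwo,gigz,tvkjp] -> 10 lines: ihre lzwo gigz tvkjp adtky hph syj itw ryu ztzw
Hunk 4: at line 2 remove [gigz,tvkjp,adtky] add [iqpc] -> 8 lines: ihre lzwo iqpc hph syj itw ryu ztzw
Hunk 5: at line 2 remove [iqpc,hph,syj] add [nwj] -> 6 lines: ihre lzwo nwj itw ryu ztzw
Hunk 6: at line 2 remove [nwj,itw,ryu] add [uwwwq,ljt] -> 5 lines: ihre lzwo uwwwq ljt ztzw
Final line count: 5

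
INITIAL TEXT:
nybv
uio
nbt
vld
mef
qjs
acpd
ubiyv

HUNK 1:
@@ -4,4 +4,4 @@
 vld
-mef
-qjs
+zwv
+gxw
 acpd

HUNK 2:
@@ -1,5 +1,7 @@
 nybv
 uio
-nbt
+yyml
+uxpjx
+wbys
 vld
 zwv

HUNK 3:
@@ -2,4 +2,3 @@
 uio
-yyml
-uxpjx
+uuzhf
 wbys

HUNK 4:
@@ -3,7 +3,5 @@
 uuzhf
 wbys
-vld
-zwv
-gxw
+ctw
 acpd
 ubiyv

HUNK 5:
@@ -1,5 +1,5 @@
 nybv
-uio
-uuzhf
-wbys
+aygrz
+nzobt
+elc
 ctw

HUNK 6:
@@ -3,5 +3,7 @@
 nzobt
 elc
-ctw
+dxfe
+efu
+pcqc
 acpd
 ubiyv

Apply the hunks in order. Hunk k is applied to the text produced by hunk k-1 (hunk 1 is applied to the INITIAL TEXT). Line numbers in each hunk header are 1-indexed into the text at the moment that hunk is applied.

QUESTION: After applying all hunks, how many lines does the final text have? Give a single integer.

Answer: 9

Derivation:
Hunk 1: at line 4 remove [mef,qjs] add [zwv,gxw] -> 8 lines: nybv uio nbt vld zwv gxw acpd ubiyv
Hunk 2: at line 1 remove [nbt] add [yyml,uxpjx,wbys] -> 10 lines: nybv uio yyml uxpjx wbys vld zwv gxw acpd ubiyv
Hunk 3: at line 2 remove [yyml,uxpjx] add [uuzhf] -> 9 lines: nybv uio uuzhf wbys vld zwv gxw acpd ubiyv
Hunk 4: at line 3 remove [vld,zwv,gxw] add [ctw] -> 7 lines: nybv uio uuzhf wbys ctw acpd ubiyv
Hunk 5: at line 1 remove [uio,uuzhf,wbys] add [aygrz,nzobt,elc] -> 7 lines: nybv aygrz nzobt elc ctw acpd ubiyv
Hunk 6: at line 3 remove [ctw] add [dxfe,efu,pcqc] -> 9 lines: nybv aygrz nzobt elc dxfe efu pcqc acpd ubiyv
Final line count: 9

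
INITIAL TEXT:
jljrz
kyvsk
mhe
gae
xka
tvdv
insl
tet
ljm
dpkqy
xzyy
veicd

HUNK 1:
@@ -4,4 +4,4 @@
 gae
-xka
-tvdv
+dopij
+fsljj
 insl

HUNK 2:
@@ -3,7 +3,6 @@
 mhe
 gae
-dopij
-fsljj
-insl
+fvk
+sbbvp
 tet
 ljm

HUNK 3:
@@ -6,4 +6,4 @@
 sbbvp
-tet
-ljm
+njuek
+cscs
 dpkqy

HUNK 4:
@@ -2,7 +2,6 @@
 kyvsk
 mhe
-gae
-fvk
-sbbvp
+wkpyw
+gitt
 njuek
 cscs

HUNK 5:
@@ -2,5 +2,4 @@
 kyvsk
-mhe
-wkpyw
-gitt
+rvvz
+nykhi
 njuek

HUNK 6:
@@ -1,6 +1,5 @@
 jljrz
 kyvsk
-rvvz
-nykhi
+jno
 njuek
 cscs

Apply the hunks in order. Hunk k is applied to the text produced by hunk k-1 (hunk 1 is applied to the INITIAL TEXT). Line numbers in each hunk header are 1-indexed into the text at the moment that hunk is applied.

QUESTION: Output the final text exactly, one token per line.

Hunk 1: at line 4 remove [xka,tvdv] add [dopij,fsljj] -> 12 lines: jljrz kyvsk mhe gae dopij fsljj insl tet ljm dpkqy xzyy veicd
Hunk 2: at line 3 remove [dopij,fsljj,insl] add [fvk,sbbvp] -> 11 lines: jljrz kyvsk mhe gae fvk sbbvp tet ljm dpkqy xzyy veicd
Hunk 3: at line 6 remove [tet,ljm] add [njuek,cscs] -> 11 lines: jljrz kyvsk mhe gae fvk sbbvp njuek cscs dpkqy xzyy veicd
Hunk 4: at line 2 remove [gae,fvk,sbbvp] add [wkpyw,gitt] -> 10 lines: jljrz kyvsk mhe wkpyw gitt njuek cscs dpkqy xzyy veicd
Hunk 5: at line 2 remove [mhe,wkpyw,gitt] add [rvvz,nykhi] -> 9 lines: jljrz kyvsk rvvz nykhi njuek cscs dpkqy xzyy veicd
Hunk 6: at line 1 remove [rvvz,nykhi] add [jno] -> 8 lines: jljrz kyvsk jno njuek cscs dpkqy xzyy veicd

Answer: jljrz
kyvsk
jno
njuek
cscs
dpkqy
xzyy
veicd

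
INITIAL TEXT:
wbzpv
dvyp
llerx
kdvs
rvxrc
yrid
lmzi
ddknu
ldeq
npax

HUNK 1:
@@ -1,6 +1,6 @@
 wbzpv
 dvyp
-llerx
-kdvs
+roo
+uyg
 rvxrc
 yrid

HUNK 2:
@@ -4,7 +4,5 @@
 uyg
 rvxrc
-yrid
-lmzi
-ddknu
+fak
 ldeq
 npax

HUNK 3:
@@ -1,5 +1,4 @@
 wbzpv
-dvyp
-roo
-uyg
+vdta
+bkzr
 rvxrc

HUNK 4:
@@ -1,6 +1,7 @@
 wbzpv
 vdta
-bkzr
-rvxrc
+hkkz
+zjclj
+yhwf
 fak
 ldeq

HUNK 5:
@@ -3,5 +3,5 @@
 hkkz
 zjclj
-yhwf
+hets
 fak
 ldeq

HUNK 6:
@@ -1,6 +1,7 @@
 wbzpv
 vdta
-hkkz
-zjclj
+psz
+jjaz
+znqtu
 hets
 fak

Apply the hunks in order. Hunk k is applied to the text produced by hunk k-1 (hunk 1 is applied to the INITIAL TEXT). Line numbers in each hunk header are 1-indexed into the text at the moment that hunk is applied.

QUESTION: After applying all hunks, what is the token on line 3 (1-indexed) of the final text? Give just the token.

Hunk 1: at line 1 remove [llerx,kdvs] add [roo,uyg] -> 10 lines: wbzpv dvyp roo uyg rvxrc yrid lmzi ddknu ldeq npax
Hunk 2: at line 4 remove [yrid,lmzi,ddknu] add [fak] -> 8 lines: wbzpv dvyp roo uyg rvxrc fak ldeq npax
Hunk 3: at line 1 remove [dvyp,roo,uyg] add [vdta,bkzr] -> 7 lines: wbzpv vdta bkzr rvxrc fak ldeq npax
Hunk 4: at line 1 remove [bkzr,rvxrc] add [hkkz,zjclj,yhwf] -> 8 lines: wbzpv vdta hkkz zjclj yhwf fak ldeq npax
Hunk 5: at line 3 remove [yhwf] add [hets] -> 8 lines: wbzpv vdta hkkz zjclj hets fak ldeq npax
Hunk 6: at line 1 remove [hkkz,zjclj] add [psz,jjaz,znqtu] -> 9 lines: wbzpv vdta psz jjaz znqtu hets fak ldeq npax
Final line 3: psz

Answer: psz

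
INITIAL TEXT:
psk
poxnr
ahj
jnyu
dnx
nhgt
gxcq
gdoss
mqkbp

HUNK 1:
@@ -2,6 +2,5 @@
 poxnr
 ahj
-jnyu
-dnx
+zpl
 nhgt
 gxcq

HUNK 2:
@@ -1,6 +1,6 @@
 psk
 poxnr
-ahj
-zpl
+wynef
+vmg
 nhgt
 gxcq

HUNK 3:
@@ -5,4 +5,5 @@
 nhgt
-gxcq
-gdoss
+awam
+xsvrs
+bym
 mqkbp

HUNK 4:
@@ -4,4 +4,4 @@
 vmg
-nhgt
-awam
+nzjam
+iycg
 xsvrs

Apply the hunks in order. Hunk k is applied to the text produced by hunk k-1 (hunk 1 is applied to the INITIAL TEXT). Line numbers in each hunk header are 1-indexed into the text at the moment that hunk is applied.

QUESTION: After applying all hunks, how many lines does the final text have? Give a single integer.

Answer: 9

Derivation:
Hunk 1: at line 2 remove [jnyu,dnx] add [zpl] -> 8 lines: psk poxnr ahj zpl nhgt gxcq gdoss mqkbp
Hunk 2: at line 1 remove [ahj,zpl] add [wynef,vmg] -> 8 lines: psk poxnr wynef vmg nhgt gxcq gdoss mqkbp
Hunk 3: at line 5 remove [gxcq,gdoss] add [awam,xsvrs,bym] -> 9 lines: psk poxnr wynef vmg nhgt awam xsvrs bym mqkbp
Hunk 4: at line 4 remove [nhgt,awam] add [nzjam,iycg] -> 9 lines: psk poxnr wynef vmg nzjam iycg xsvrs bym mqkbp
Final line count: 9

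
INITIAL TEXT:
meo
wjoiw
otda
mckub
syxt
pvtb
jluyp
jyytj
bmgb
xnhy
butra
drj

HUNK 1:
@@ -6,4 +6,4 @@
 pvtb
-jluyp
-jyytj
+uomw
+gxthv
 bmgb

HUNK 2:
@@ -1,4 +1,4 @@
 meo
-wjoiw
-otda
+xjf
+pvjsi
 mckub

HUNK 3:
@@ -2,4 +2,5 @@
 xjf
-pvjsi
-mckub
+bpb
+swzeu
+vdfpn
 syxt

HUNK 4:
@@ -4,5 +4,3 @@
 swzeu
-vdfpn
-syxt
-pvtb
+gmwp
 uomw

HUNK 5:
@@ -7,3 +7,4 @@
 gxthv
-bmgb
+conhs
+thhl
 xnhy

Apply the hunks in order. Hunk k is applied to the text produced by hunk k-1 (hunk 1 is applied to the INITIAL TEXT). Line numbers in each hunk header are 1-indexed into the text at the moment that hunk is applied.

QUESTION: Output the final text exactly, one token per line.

Hunk 1: at line 6 remove [jluyp,jyytj] add [uomw,gxthv] -> 12 lines: meo wjoiw otda mckub syxt pvtb uomw gxthv bmgb xnhy butra drj
Hunk 2: at line 1 remove [wjoiw,otda] add [xjf,pvjsi] -> 12 lines: meo xjf pvjsi mckub syxt pvtb uomw gxthv bmgb xnhy butra drj
Hunk 3: at line 2 remove [pvjsi,mckub] add [bpb,swzeu,vdfpn] -> 13 lines: meo xjf bpb swzeu vdfpn syxt pvtb uomw gxthv bmgb xnhy butra drj
Hunk 4: at line 4 remove [vdfpn,syxt,pvtb] add [gmwp] -> 11 lines: meo xjf bpb swzeu gmwp uomw gxthv bmgb xnhy butra drj
Hunk 5: at line 7 remove [bmgb] add [conhs,thhl] -> 12 lines: meo xjf bpb swzeu gmwp uomw gxthv conhs thhl xnhy butra drj

Answer: meo
xjf
bpb
swzeu
gmwp
uomw
gxthv
conhs
thhl
xnhy
butra
drj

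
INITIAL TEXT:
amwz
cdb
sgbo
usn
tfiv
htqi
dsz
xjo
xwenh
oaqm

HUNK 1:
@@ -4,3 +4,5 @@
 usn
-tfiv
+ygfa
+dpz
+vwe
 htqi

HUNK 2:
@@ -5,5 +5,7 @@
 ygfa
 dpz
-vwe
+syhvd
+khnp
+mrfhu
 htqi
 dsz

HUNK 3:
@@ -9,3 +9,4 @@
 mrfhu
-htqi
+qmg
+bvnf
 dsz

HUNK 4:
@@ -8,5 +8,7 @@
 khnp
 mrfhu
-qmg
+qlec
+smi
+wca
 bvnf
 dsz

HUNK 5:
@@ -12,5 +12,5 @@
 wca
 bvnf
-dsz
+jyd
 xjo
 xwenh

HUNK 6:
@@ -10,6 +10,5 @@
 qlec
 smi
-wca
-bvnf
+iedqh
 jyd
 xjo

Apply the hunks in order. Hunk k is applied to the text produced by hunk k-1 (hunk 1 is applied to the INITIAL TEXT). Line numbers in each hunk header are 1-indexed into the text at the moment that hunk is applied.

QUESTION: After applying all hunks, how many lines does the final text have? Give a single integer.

Hunk 1: at line 4 remove [tfiv] add [ygfa,dpz,vwe] -> 12 lines: amwz cdb sgbo usn ygfa dpz vwe htqi dsz xjo xwenh oaqm
Hunk 2: at line 5 remove [vwe] add [syhvd,khnp,mrfhu] -> 14 lines: amwz cdb sgbo usn ygfa dpz syhvd khnp mrfhu htqi dsz xjo xwenh oaqm
Hunk 3: at line 9 remove [htqi] add [qmg,bvnf] -> 15 lines: amwz cdb sgbo usn ygfa dpz syhvd khnp mrfhu qmg bvnf dsz xjo xwenh oaqm
Hunk 4: at line 8 remove [qmg] add [qlec,smi,wca] -> 17 lines: amwz cdb sgbo usn ygfa dpz syhvd khnp mrfhu qlec smi wca bvnf dsz xjo xwenh oaqm
Hunk 5: at line 12 remove [dsz] add [jyd] -> 17 lines: amwz cdb sgbo usn ygfa dpz syhvd khnp mrfhu qlec smi wca bvnf jyd xjo xwenh oaqm
Hunk 6: at line 10 remove [wca,bvnf] add [iedqh] -> 16 lines: amwz cdb sgbo usn ygfa dpz syhvd khnp mrfhu qlec smi iedqh jyd xjo xwenh oaqm
Final line count: 16

Answer: 16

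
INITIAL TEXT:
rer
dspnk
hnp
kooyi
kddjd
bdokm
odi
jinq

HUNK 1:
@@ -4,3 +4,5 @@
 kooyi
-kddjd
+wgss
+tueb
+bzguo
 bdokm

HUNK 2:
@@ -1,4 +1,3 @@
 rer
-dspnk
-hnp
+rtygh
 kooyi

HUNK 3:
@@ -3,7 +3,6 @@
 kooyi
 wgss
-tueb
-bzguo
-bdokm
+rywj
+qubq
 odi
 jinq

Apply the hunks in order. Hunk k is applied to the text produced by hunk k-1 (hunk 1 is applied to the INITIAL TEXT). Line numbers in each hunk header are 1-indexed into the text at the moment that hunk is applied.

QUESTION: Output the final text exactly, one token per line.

Answer: rer
rtygh
kooyi
wgss
rywj
qubq
odi
jinq

Derivation:
Hunk 1: at line 4 remove [kddjd] add [wgss,tueb,bzguo] -> 10 lines: rer dspnk hnp kooyi wgss tueb bzguo bdokm odi jinq
Hunk 2: at line 1 remove [dspnk,hnp] add [rtygh] -> 9 lines: rer rtygh kooyi wgss tueb bzguo bdokm odi jinq
Hunk 3: at line 3 remove [tueb,bzguo,bdokm] add [rywj,qubq] -> 8 lines: rer rtygh kooyi wgss rywj qubq odi jinq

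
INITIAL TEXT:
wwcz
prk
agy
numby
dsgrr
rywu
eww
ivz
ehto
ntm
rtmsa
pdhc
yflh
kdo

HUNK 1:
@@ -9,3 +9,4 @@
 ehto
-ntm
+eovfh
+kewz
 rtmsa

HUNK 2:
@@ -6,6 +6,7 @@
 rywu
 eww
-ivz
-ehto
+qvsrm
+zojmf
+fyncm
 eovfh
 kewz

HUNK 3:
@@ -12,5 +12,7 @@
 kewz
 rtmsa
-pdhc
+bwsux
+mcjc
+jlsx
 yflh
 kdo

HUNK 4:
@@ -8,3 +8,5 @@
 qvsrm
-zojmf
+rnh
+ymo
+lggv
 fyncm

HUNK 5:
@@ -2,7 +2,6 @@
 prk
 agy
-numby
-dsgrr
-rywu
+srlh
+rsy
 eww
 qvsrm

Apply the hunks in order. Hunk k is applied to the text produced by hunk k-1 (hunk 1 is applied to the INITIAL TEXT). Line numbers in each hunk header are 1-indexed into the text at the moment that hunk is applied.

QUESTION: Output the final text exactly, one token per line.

Answer: wwcz
prk
agy
srlh
rsy
eww
qvsrm
rnh
ymo
lggv
fyncm
eovfh
kewz
rtmsa
bwsux
mcjc
jlsx
yflh
kdo

Derivation:
Hunk 1: at line 9 remove [ntm] add [eovfh,kewz] -> 15 lines: wwcz prk agy numby dsgrr rywu eww ivz ehto eovfh kewz rtmsa pdhc yflh kdo
Hunk 2: at line 6 remove [ivz,ehto] add [qvsrm,zojmf,fyncm] -> 16 lines: wwcz prk agy numby dsgrr rywu eww qvsrm zojmf fyncm eovfh kewz rtmsa pdhc yflh kdo
Hunk 3: at line 12 remove [pdhc] add [bwsux,mcjc,jlsx] -> 18 lines: wwcz prk agy numby dsgrr rywu eww qvsrm zojmf fyncm eovfh kewz rtmsa bwsux mcjc jlsx yflh kdo
Hunk 4: at line 8 remove [zojmf] add [rnh,ymo,lggv] -> 20 lines: wwcz prk agy numby dsgrr rywu eww qvsrm rnh ymo lggv fyncm eovfh kewz rtmsa bwsux mcjc jlsx yflh kdo
Hunk 5: at line 2 remove [numby,dsgrr,rywu] add [srlh,rsy] -> 19 lines: wwcz prk agy srlh rsy eww qvsrm rnh ymo lggv fyncm eovfh kewz rtmsa bwsux mcjc jlsx yflh kdo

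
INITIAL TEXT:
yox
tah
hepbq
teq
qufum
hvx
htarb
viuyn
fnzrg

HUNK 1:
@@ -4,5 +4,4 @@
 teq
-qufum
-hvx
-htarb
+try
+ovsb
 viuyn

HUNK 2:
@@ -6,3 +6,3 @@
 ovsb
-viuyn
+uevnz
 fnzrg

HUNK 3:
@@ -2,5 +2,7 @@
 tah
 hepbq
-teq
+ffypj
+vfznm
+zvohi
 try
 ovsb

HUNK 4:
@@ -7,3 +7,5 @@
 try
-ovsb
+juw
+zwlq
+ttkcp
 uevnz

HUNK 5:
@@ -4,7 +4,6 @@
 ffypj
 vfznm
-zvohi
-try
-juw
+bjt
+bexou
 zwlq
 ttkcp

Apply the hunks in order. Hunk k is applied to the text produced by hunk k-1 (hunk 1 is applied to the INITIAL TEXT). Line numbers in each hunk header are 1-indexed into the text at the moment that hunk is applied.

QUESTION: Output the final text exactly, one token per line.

Hunk 1: at line 4 remove [qufum,hvx,htarb] add [try,ovsb] -> 8 lines: yox tah hepbq teq try ovsb viuyn fnzrg
Hunk 2: at line 6 remove [viuyn] add [uevnz] -> 8 lines: yox tah hepbq teq try ovsb uevnz fnzrg
Hunk 3: at line 2 remove [teq] add [ffypj,vfznm,zvohi] -> 10 lines: yox tah hepbq ffypj vfznm zvohi try ovsb uevnz fnzrg
Hunk 4: at line 7 remove [ovsb] add [juw,zwlq,ttkcp] -> 12 lines: yox tah hepbq ffypj vfznm zvohi try juw zwlq ttkcp uevnz fnzrg
Hunk 5: at line 4 remove [zvohi,try,juw] add [bjt,bexou] -> 11 lines: yox tah hepbq ffypj vfznm bjt bexou zwlq ttkcp uevnz fnzrg

Answer: yox
tah
hepbq
ffypj
vfznm
bjt
bexou
zwlq
ttkcp
uevnz
fnzrg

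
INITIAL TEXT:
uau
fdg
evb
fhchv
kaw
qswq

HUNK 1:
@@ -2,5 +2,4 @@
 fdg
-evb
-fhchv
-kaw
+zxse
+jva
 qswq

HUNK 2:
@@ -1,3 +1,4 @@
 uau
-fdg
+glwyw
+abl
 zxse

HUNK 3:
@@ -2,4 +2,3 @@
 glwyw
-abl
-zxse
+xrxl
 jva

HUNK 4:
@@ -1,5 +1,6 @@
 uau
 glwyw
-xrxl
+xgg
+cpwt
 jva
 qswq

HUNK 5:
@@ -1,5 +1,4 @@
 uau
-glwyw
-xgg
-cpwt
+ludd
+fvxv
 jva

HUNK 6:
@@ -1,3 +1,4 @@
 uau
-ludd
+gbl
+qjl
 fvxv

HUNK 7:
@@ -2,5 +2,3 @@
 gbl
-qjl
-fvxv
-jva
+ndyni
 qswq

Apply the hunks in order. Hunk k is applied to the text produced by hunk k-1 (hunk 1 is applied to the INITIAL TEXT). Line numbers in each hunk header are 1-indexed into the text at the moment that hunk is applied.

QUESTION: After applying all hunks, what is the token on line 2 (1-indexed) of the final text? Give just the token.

Hunk 1: at line 2 remove [evb,fhchv,kaw] add [zxse,jva] -> 5 lines: uau fdg zxse jva qswq
Hunk 2: at line 1 remove [fdg] add [glwyw,abl] -> 6 lines: uau glwyw abl zxse jva qswq
Hunk 3: at line 2 remove [abl,zxse] add [xrxl] -> 5 lines: uau glwyw xrxl jva qswq
Hunk 4: at line 1 remove [xrxl] add [xgg,cpwt] -> 6 lines: uau glwyw xgg cpwt jva qswq
Hunk 5: at line 1 remove [glwyw,xgg,cpwt] add [ludd,fvxv] -> 5 lines: uau ludd fvxv jva qswq
Hunk 6: at line 1 remove [ludd] add [gbl,qjl] -> 6 lines: uau gbl qjl fvxv jva qswq
Hunk 7: at line 2 remove [qjl,fvxv,jva] add [ndyni] -> 4 lines: uau gbl ndyni qswq
Final line 2: gbl

Answer: gbl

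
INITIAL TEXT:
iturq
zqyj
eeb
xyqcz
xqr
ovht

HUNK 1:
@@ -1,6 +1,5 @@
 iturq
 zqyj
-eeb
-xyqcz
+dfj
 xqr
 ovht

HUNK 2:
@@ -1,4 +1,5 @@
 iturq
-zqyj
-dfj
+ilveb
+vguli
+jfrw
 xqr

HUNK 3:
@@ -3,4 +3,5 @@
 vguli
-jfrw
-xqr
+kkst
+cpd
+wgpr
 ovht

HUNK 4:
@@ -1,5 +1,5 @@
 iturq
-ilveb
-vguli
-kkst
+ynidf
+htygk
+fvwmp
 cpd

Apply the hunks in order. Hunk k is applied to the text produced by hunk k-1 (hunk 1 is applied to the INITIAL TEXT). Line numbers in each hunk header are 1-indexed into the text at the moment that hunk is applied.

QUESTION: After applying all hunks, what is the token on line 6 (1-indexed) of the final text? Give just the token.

Answer: wgpr

Derivation:
Hunk 1: at line 1 remove [eeb,xyqcz] add [dfj] -> 5 lines: iturq zqyj dfj xqr ovht
Hunk 2: at line 1 remove [zqyj,dfj] add [ilveb,vguli,jfrw] -> 6 lines: iturq ilveb vguli jfrw xqr ovht
Hunk 3: at line 3 remove [jfrw,xqr] add [kkst,cpd,wgpr] -> 7 lines: iturq ilveb vguli kkst cpd wgpr ovht
Hunk 4: at line 1 remove [ilveb,vguli,kkst] add [ynidf,htygk,fvwmp] -> 7 lines: iturq ynidf htygk fvwmp cpd wgpr ovht
Final line 6: wgpr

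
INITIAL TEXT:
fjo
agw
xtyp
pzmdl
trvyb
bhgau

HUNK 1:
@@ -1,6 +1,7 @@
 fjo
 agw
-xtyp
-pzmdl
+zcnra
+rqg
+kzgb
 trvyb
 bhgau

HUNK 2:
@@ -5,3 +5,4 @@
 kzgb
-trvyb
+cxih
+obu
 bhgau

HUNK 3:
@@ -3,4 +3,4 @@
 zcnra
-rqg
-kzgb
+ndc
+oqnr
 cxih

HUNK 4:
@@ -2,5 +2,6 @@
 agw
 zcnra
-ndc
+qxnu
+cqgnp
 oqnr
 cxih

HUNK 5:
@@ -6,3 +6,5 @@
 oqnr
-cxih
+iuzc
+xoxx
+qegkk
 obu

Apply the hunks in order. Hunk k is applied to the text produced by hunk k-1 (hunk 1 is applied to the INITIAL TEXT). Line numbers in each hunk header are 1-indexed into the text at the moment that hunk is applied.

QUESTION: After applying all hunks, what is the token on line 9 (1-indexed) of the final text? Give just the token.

Hunk 1: at line 1 remove [xtyp,pzmdl] add [zcnra,rqg,kzgb] -> 7 lines: fjo agw zcnra rqg kzgb trvyb bhgau
Hunk 2: at line 5 remove [trvyb] add [cxih,obu] -> 8 lines: fjo agw zcnra rqg kzgb cxih obu bhgau
Hunk 3: at line 3 remove [rqg,kzgb] add [ndc,oqnr] -> 8 lines: fjo agw zcnra ndc oqnr cxih obu bhgau
Hunk 4: at line 2 remove [ndc] add [qxnu,cqgnp] -> 9 lines: fjo agw zcnra qxnu cqgnp oqnr cxih obu bhgau
Hunk 5: at line 6 remove [cxih] add [iuzc,xoxx,qegkk] -> 11 lines: fjo agw zcnra qxnu cqgnp oqnr iuzc xoxx qegkk obu bhgau
Final line 9: qegkk

Answer: qegkk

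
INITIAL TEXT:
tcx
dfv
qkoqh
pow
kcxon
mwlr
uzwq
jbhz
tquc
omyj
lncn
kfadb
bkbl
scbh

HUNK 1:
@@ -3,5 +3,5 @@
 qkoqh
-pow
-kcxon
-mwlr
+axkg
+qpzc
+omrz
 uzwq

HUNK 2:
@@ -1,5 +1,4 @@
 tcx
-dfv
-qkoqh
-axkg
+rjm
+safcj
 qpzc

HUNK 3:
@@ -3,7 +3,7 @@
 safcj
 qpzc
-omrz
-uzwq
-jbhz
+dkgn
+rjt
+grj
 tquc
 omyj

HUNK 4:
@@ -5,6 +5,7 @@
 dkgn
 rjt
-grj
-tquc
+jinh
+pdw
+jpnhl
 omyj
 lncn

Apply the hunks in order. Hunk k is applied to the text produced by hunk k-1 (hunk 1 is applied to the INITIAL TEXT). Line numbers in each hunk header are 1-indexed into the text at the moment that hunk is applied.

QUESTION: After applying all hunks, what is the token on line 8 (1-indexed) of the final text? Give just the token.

Hunk 1: at line 3 remove [pow,kcxon,mwlr] add [axkg,qpzc,omrz] -> 14 lines: tcx dfv qkoqh axkg qpzc omrz uzwq jbhz tquc omyj lncn kfadb bkbl scbh
Hunk 2: at line 1 remove [dfv,qkoqh,axkg] add [rjm,safcj] -> 13 lines: tcx rjm safcj qpzc omrz uzwq jbhz tquc omyj lncn kfadb bkbl scbh
Hunk 3: at line 3 remove [omrz,uzwq,jbhz] add [dkgn,rjt,grj] -> 13 lines: tcx rjm safcj qpzc dkgn rjt grj tquc omyj lncn kfadb bkbl scbh
Hunk 4: at line 5 remove [grj,tquc] add [jinh,pdw,jpnhl] -> 14 lines: tcx rjm safcj qpzc dkgn rjt jinh pdw jpnhl omyj lncn kfadb bkbl scbh
Final line 8: pdw

Answer: pdw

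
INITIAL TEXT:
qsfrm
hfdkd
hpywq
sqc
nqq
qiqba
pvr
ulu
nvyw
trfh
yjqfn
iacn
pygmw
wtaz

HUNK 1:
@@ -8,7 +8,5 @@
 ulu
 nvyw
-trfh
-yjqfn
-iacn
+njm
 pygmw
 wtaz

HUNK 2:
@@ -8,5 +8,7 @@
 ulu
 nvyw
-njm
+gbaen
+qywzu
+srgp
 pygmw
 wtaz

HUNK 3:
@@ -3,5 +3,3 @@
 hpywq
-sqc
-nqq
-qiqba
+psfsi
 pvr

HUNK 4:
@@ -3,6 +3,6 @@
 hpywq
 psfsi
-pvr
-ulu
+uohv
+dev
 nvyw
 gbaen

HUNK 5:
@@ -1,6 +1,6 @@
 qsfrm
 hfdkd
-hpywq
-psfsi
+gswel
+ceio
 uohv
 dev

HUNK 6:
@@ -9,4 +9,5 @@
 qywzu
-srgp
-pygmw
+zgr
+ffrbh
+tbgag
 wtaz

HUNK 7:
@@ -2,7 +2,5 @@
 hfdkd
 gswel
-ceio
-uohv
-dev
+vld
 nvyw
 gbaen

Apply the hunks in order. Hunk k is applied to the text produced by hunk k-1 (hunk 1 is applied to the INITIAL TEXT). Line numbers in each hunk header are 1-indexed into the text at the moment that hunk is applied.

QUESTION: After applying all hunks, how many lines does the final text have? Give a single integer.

Answer: 11

Derivation:
Hunk 1: at line 8 remove [trfh,yjqfn,iacn] add [njm] -> 12 lines: qsfrm hfdkd hpywq sqc nqq qiqba pvr ulu nvyw njm pygmw wtaz
Hunk 2: at line 8 remove [njm] add [gbaen,qywzu,srgp] -> 14 lines: qsfrm hfdkd hpywq sqc nqq qiqba pvr ulu nvyw gbaen qywzu srgp pygmw wtaz
Hunk 3: at line 3 remove [sqc,nqq,qiqba] add [psfsi] -> 12 lines: qsfrm hfdkd hpywq psfsi pvr ulu nvyw gbaen qywzu srgp pygmw wtaz
Hunk 4: at line 3 remove [pvr,ulu] add [uohv,dev] -> 12 lines: qsfrm hfdkd hpywq psfsi uohv dev nvyw gbaen qywzu srgp pygmw wtaz
Hunk 5: at line 1 remove [hpywq,psfsi] add [gswel,ceio] -> 12 lines: qsfrm hfdkd gswel ceio uohv dev nvyw gbaen qywzu srgp pygmw wtaz
Hunk 6: at line 9 remove [srgp,pygmw] add [zgr,ffrbh,tbgag] -> 13 lines: qsfrm hfdkd gswel ceio uohv dev nvyw gbaen qywzu zgr ffrbh tbgag wtaz
Hunk 7: at line 2 remove [ceio,uohv,dev] add [vld] -> 11 lines: qsfrm hfdkd gswel vld nvyw gbaen qywzu zgr ffrbh tbgag wtaz
Final line count: 11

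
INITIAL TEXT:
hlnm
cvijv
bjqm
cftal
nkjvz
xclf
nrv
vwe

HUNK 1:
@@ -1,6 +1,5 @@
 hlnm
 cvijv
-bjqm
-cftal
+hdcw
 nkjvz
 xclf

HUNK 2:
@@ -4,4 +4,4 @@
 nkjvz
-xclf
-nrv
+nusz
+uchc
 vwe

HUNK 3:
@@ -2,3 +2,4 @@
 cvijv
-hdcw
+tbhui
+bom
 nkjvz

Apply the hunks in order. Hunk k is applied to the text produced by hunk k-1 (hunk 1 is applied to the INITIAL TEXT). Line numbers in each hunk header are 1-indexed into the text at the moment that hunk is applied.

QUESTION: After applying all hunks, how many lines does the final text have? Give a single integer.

Answer: 8

Derivation:
Hunk 1: at line 1 remove [bjqm,cftal] add [hdcw] -> 7 lines: hlnm cvijv hdcw nkjvz xclf nrv vwe
Hunk 2: at line 4 remove [xclf,nrv] add [nusz,uchc] -> 7 lines: hlnm cvijv hdcw nkjvz nusz uchc vwe
Hunk 3: at line 2 remove [hdcw] add [tbhui,bom] -> 8 lines: hlnm cvijv tbhui bom nkjvz nusz uchc vwe
Final line count: 8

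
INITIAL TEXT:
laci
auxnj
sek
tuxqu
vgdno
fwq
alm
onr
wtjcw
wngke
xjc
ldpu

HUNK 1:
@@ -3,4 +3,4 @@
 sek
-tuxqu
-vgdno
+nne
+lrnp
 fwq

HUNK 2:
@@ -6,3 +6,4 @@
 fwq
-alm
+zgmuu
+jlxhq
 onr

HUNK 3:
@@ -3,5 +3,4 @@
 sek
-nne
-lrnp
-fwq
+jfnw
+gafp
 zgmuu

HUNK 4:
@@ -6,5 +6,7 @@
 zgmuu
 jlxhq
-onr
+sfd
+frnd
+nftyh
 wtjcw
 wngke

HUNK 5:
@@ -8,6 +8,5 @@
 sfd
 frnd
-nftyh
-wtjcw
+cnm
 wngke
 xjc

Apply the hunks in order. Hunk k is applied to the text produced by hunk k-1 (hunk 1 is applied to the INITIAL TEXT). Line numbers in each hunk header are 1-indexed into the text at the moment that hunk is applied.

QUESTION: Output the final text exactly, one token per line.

Answer: laci
auxnj
sek
jfnw
gafp
zgmuu
jlxhq
sfd
frnd
cnm
wngke
xjc
ldpu

Derivation:
Hunk 1: at line 3 remove [tuxqu,vgdno] add [nne,lrnp] -> 12 lines: laci auxnj sek nne lrnp fwq alm onr wtjcw wngke xjc ldpu
Hunk 2: at line 6 remove [alm] add [zgmuu,jlxhq] -> 13 lines: laci auxnj sek nne lrnp fwq zgmuu jlxhq onr wtjcw wngke xjc ldpu
Hunk 3: at line 3 remove [nne,lrnp,fwq] add [jfnw,gafp] -> 12 lines: laci auxnj sek jfnw gafp zgmuu jlxhq onr wtjcw wngke xjc ldpu
Hunk 4: at line 6 remove [onr] add [sfd,frnd,nftyh] -> 14 lines: laci auxnj sek jfnw gafp zgmuu jlxhq sfd frnd nftyh wtjcw wngke xjc ldpu
Hunk 5: at line 8 remove [nftyh,wtjcw] add [cnm] -> 13 lines: laci auxnj sek jfnw gafp zgmuu jlxhq sfd frnd cnm wngke xjc ldpu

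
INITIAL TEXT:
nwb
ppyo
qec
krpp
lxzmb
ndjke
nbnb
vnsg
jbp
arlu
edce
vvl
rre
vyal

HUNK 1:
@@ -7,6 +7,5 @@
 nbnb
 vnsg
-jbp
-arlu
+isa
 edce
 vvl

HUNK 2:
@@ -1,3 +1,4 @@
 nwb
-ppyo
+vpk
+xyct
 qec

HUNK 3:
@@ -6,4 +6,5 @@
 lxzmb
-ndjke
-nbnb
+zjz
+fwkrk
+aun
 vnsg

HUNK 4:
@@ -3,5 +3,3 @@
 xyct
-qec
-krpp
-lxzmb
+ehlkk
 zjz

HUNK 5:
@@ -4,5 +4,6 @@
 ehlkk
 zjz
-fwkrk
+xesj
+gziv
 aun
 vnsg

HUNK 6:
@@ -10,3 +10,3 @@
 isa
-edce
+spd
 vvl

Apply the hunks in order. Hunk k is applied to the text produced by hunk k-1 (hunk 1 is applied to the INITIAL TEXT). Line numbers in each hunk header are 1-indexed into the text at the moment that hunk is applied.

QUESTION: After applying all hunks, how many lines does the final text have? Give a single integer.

Answer: 14

Derivation:
Hunk 1: at line 7 remove [jbp,arlu] add [isa] -> 13 lines: nwb ppyo qec krpp lxzmb ndjke nbnb vnsg isa edce vvl rre vyal
Hunk 2: at line 1 remove [ppyo] add [vpk,xyct] -> 14 lines: nwb vpk xyct qec krpp lxzmb ndjke nbnb vnsg isa edce vvl rre vyal
Hunk 3: at line 6 remove [ndjke,nbnb] add [zjz,fwkrk,aun] -> 15 lines: nwb vpk xyct qec krpp lxzmb zjz fwkrk aun vnsg isa edce vvl rre vyal
Hunk 4: at line 3 remove [qec,krpp,lxzmb] add [ehlkk] -> 13 lines: nwb vpk xyct ehlkk zjz fwkrk aun vnsg isa edce vvl rre vyal
Hunk 5: at line 4 remove [fwkrk] add [xesj,gziv] -> 14 lines: nwb vpk xyct ehlkk zjz xesj gziv aun vnsg isa edce vvl rre vyal
Hunk 6: at line 10 remove [edce] add [spd] -> 14 lines: nwb vpk xyct ehlkk zjz xesj gziv aun vnsg isa spd vvl rre vyal
Final line count: 14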